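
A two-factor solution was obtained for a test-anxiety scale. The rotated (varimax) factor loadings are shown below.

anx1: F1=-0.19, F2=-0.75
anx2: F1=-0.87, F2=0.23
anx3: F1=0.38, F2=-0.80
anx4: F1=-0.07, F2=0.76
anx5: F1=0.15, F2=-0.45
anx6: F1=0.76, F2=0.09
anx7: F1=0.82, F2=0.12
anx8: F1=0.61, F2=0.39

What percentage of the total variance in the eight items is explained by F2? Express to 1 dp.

SS loadings for F2 = (-0.75)² + 0.23² + (-0.80)² + 0.76² + (-0.45)² + 0.09² + 0.12² + 0.39² = 2.2101
With 8 standardized items, total variance = 8. Proportion = 2.2101/8 = 0.2763 → 27.63%.

27.6%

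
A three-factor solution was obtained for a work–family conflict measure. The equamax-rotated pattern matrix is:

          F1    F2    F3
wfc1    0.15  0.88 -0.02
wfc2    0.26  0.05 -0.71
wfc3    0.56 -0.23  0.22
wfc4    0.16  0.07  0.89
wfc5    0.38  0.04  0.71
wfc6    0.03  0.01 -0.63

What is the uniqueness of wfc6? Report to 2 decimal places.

0.60

h² = 0.03² + 0.01² + (-0.63)² = 0.0009 + 0.0001 + 0.3969 = 0.3979
Uniqueness u² = 1 − h² = 1 − 0.3979 = 0.6021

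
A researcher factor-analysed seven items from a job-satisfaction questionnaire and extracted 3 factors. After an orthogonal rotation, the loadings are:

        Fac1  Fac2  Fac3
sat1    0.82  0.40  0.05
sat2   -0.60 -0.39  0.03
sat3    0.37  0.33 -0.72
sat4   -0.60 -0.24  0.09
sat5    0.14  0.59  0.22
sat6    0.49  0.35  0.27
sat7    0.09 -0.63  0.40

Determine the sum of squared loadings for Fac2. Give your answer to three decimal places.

1.346

SS loadings for Fac2 = 0.40² + (-0.39)² + 0.33² + (-0.24)² + 0.59² + 0.35² + (-0.63)² = 0.1600 + 0.1521 + 0.1089 + 0.0576 + 0.3481 + 0.1225 + 0.3969 = 1.3461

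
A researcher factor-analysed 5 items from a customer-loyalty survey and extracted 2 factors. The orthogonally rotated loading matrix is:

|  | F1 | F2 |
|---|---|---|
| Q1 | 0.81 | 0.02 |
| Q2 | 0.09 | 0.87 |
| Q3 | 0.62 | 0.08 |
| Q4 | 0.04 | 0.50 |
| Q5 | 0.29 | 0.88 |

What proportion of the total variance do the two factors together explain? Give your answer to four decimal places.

Communalities: 0.6565, 0.7650, 0.3908, 0.2516, 0.8585; Σh² = 2.9224.
Total variance with 5 standardized items is 5, so the solution explains 2.9224/5 = 0.5845.

0.5845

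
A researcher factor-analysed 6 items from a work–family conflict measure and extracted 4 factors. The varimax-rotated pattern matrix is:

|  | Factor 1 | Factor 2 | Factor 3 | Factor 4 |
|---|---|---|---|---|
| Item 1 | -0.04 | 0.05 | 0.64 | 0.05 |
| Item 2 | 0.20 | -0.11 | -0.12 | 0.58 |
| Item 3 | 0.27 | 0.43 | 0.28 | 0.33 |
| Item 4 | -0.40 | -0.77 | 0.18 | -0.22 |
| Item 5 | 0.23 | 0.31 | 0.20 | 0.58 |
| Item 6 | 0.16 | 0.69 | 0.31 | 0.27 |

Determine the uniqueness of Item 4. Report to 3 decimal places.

0.166

h² = (-0.40)² + (-0.77)² + 0.18² + (-0.22)² = 0.1600 + 0.5929 + 0.0324 + 0.0484 = 0.8337
Uniqueness u² = 1 − h² = 1 − 0.8337 = 0.1663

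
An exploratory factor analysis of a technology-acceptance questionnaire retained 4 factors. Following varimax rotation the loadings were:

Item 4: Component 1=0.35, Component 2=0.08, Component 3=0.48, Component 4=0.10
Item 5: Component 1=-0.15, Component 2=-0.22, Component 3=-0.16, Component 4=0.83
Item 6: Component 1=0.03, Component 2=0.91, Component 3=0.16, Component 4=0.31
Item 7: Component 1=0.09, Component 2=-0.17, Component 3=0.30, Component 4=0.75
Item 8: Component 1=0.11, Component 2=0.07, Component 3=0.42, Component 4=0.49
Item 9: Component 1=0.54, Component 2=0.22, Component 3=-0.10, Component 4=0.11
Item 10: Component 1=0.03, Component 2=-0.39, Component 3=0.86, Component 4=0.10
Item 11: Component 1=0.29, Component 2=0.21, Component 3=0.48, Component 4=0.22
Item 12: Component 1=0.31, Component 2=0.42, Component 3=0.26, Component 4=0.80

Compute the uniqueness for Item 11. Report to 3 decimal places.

0.593

h² = 0.29² + 0.21² + 0.48² + 0.22² = 0.0841 + 0.0441 + 0.2304 + 0.0484 = 0.4070
Uniqueness u² = 1 − h² = 1 − 0.4070 = 0.5930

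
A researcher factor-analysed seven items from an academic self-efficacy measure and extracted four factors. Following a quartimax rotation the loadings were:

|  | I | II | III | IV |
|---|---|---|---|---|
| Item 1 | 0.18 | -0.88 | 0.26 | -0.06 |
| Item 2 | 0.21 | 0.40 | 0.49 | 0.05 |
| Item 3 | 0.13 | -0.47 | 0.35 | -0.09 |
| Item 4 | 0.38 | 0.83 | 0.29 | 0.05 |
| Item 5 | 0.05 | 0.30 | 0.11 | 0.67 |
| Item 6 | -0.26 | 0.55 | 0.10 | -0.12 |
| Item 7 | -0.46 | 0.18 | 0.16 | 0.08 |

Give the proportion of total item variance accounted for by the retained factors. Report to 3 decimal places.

SS loadings by factor: 0.5195, 2.2691, 0.5620, 0.4864; total = 3.8370.
Total variance with 7 standardized items is 7, so the solution explains 3.8370/7 = 0.5481.

0.548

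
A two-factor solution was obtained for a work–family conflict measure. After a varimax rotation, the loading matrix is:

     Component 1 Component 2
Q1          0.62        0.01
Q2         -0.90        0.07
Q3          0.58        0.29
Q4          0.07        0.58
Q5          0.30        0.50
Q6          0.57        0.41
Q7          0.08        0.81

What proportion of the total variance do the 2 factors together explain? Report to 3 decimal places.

SS loadings by factor: 1.9570, 1.4997; total = 3.4567.
Total variance with 7 standardized items is 7, so the solution explains 3.4567/7 = 0.4938.

0.494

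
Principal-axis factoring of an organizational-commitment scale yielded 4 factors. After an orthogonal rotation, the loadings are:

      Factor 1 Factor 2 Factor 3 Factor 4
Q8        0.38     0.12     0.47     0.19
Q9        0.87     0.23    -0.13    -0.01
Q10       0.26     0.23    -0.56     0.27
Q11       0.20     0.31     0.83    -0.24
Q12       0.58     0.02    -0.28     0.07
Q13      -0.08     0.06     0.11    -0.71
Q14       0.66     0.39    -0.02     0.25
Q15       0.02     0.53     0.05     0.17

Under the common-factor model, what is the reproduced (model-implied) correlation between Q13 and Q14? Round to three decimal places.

-0.209

r̂ = Σ λ_i·λ_j across factors = (-0.08)(0.66) + (0.06)(0.39) + (0.11)(-0.02) + (-0.71)(0.25)
  = -0.0528 +0.0234 -0.0022 -0.1775 = -0.2091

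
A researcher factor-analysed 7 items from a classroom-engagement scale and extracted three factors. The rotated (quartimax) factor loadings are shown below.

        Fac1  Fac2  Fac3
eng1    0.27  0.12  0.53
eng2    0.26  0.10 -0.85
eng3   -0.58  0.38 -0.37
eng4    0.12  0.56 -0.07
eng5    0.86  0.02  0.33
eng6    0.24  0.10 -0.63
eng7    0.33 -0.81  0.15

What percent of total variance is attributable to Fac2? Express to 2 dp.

16.41%

SS loadings for Fac2 = 0.12² + 0.10² + 0.38² + 0.56² + 0.02² + 0.10² + (-0.81)² = 1.1489
With 7 standardized items, total variance = 7. Proportion = 1.1489/7 = 0.1641 → 16.41%.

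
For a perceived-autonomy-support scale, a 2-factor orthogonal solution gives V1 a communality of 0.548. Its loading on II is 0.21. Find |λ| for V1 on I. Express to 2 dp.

Under orthogonal rotation h² = Σλ², so λ_I² = h² − (0.0441) = 0.548 − 0.0441 = 0.5039.
|λ| = √0.5039 = 0.7099.

0.71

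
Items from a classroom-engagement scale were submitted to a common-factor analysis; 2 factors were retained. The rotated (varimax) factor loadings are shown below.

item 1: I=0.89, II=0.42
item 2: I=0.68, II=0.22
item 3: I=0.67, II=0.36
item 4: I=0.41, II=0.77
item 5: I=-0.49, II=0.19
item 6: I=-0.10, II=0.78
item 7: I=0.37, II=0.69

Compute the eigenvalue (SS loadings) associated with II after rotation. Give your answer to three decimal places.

SS loadings for II = 0.42² + 0.22² + 0.36² + 0.77² + 0.19² + 0.78² + 0.69² = 0.1764 + 0.0484 + 0.1296 + 0.5929 + 0.0361 + 0.6084 + 0.4761 = 2.0679

2.068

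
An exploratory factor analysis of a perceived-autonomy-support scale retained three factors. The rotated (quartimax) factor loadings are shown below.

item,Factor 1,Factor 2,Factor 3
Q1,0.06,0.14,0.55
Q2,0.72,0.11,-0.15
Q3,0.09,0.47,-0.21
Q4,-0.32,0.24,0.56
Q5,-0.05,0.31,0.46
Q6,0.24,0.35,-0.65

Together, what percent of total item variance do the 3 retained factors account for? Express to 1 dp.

Communalities: 0.3257, 0.5530, 0.2731, 0.4736, 0.3102, 0.6026; Σh² = 2.5382.
Total variance with 6 standardized items is 6, so the solution explains 2.5382/6 = 0.4230 = 42.30%.

42.3%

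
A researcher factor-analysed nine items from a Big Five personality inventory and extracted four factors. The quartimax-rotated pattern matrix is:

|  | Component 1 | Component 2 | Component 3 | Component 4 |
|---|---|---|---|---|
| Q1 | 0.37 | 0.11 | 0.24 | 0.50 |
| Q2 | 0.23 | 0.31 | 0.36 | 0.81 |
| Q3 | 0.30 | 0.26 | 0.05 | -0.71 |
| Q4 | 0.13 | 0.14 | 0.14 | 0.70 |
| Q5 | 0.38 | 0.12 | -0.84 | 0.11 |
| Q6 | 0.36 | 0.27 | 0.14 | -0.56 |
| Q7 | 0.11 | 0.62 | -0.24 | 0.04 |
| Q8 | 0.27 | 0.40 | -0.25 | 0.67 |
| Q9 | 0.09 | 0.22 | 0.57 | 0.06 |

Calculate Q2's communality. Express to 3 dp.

0.935

h² = 0.23² + 0.31² + 0.36² + 0.81² = 0.0529 + 0.0961 + 0.1296 + 0.6561 = 0.9347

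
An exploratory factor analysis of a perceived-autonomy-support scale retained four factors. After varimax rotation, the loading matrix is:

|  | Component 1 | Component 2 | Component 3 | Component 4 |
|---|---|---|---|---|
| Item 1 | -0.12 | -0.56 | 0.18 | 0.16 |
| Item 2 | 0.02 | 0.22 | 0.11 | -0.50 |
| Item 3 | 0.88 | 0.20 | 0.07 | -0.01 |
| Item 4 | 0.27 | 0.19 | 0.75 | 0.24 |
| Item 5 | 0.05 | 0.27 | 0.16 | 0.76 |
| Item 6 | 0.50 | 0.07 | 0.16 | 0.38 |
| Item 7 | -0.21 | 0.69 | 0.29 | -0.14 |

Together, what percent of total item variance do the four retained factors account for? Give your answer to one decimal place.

SS loadings by factor: 1.1587, 0.9920, 0.7472, 1.0749; total = 3.9728.
Total variance with 7 standardized items is 7, so the solution explains 3.9728/7 = 0.5675 = 56.75%.

56.8%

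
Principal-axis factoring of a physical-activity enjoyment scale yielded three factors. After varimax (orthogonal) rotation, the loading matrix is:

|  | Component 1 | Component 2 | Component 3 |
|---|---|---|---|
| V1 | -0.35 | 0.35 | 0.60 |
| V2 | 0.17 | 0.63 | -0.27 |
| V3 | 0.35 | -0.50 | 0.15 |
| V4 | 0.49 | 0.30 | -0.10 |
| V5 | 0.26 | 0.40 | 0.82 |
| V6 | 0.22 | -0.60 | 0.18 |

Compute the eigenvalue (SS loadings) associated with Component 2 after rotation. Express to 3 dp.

SS loadings for Component 2 = 0.35² + 0.63² + (-0.50)² + 0.30² + 0.40² + (-0.60)² = 0.1225 + 0.3969 + 0.2500 + 0.0900 + 0.1600 + 0.3600 = 1.3794

1.379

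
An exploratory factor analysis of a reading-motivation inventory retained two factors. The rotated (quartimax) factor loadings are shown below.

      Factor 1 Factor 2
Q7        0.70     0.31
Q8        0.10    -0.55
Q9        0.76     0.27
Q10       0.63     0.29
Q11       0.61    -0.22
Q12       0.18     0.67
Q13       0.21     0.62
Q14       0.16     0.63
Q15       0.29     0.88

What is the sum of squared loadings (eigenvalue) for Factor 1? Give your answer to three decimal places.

2.033

SS loadings for Factor 1 = 0.70² + 0.10² + 0.76² + 0.63² + 0.61² + 0.18² + 0.21² + 0.16² + 0.29² = 0.4900 + 0.0100 + 0.5776 + 0.3969 + 0.3721 + 0.0324 + 0.0441 + 0.0256 + 0.0841 = 2.0328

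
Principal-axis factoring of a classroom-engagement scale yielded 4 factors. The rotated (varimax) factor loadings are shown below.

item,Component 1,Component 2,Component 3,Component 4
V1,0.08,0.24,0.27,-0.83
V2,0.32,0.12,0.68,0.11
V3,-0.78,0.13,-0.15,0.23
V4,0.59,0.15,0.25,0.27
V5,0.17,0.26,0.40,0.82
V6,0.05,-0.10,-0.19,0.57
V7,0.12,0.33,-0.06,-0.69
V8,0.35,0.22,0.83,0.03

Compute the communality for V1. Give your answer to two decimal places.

0.83

h² = 0.08² + 0.24² + 0.27² + (-0.83)² = 0.0064 + 0.0576 + 0.0729 + 0.6889 = 0.8258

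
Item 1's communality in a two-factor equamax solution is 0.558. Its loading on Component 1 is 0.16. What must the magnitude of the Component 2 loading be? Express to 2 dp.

Under orthogonal rotation h² = Σλ², so λ_Component 2² = h² − (0.0256) = 0.558 − 0.0256 = 0.5324.
|λ| = √0.5324 = 0.7297.

0.73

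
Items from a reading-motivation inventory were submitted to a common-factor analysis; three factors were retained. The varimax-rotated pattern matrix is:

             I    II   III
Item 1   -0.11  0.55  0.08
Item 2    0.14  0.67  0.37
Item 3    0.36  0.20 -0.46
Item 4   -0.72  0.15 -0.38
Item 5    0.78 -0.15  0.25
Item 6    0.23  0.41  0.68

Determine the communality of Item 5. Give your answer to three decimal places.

h² = 0.78² + (-0.15)² + 0.25² = 0.6084 + 0.0225 + 0.0625 = 0.6934

0.693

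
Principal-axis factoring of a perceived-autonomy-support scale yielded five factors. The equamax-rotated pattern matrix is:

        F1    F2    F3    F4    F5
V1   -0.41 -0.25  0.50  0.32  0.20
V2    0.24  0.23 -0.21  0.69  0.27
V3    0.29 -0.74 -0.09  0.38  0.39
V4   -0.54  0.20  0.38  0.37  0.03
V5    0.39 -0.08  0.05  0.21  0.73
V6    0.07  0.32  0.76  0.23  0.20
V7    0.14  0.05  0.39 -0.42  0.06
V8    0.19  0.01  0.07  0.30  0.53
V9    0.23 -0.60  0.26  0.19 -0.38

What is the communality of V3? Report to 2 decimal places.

0.94

h² = 0.29² + (-0.74)² + (-0.09)² + 0.38² + 0.39² = 0.0841 + 0.5476 + 0.0081 + 0.1444 + 0.1521 = 0.9363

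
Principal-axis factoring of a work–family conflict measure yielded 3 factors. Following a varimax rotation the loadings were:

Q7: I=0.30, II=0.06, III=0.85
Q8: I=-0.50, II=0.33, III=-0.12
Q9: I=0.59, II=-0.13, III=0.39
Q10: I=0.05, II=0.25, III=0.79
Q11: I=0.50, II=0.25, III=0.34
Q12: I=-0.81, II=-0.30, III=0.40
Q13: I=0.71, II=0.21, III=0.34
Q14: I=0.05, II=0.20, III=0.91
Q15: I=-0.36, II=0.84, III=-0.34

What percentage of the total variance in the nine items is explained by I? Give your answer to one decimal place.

24.8%

SS loadings for I = 0.30² + (-0.50)² + 0.59² + 0.05² + 0.50² + (-0.81)² + 0.71² + 0.05² + (-0.36)² = 2.2329
With 9 standardized items, total variance = 9. Proportion = 2.2329/9 = 0.2481 → 24.81%.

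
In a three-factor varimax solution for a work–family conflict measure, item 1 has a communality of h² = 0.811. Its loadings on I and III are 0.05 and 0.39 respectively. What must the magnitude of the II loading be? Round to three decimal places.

0.810

Under orthogonal rotation h² = Σλ², so λ_II² = h² − (0.1546) = 0.811 − 0.1546 = 0.6564.
|λ| = √0.6564 = 0.8102.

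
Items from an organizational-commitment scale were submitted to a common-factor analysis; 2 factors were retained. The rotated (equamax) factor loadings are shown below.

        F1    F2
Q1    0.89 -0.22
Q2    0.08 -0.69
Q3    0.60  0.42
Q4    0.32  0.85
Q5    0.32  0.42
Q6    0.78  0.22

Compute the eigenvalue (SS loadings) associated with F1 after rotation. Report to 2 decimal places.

SS loadings for F1 = 0.89² + 0.08² + 0.60² + 0.32² + 0.32² + 0.78² = 0.7921 + 0.0064 + 0.3600 + 0.1024 + 0.1024 + 0.6084 = 1.9717

1.97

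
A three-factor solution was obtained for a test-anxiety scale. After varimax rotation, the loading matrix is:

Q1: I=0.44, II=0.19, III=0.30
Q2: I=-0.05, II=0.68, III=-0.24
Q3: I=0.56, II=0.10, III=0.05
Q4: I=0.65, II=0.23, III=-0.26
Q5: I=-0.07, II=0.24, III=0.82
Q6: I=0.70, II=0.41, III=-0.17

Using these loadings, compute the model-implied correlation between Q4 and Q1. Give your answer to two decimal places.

0.25

r̂ = Σ λ_i·λ_j across factors = (0.65)(0.44) + (0.23)(0.19) + (-0.26)(0.30)
  = +0.2860 +0.0437 -0.0780 = 0.2517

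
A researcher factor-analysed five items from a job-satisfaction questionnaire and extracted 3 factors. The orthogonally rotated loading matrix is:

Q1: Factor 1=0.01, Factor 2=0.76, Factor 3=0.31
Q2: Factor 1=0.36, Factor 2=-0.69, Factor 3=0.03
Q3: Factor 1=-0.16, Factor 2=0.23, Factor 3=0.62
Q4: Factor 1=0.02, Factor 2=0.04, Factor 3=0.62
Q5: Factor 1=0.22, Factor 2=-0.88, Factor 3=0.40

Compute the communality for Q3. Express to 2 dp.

h² = (-0.16)² + 0.23² + 0.62² = 0.0256 + 0.0529 + 0.3844 = 0.4629

0.46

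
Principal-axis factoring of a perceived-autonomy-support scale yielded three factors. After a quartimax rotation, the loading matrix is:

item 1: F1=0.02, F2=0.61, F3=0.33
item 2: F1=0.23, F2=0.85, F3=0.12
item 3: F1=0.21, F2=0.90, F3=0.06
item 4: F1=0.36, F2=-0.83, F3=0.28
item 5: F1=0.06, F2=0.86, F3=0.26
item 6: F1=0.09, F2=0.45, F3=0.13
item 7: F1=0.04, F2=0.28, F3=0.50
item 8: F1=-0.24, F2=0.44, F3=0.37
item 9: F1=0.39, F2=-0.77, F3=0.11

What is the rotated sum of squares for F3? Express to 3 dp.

SS loadings for F3 = 0.33² + 0.12² + 0.06² + 0.28² + 0.26² + 0.13² + 0.50² + 0.37² + 0.11² = 0.1089 + 0.0144 + 0.0036 + 0.0784 + 0.0676 + 0.0169 + 0.2500 + 0.1369 + 0.0121 = 0.6888

0.689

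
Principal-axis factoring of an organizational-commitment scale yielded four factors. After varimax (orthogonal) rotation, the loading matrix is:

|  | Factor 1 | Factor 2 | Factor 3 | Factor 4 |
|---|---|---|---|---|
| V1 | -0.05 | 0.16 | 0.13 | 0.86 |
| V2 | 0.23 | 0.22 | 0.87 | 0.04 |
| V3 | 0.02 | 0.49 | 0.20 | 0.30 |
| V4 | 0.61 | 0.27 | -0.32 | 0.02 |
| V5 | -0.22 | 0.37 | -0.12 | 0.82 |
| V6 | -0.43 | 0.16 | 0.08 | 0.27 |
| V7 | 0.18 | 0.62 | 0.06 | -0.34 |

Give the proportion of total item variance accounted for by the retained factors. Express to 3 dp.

0.609

SS loadings by factor: 0.6936, 0.9339, 0.9406, 1.6925; total = 4.2606.
Total variance with 7 standardized items is 7, so the solution explains 4.2606/7 = 0.6087.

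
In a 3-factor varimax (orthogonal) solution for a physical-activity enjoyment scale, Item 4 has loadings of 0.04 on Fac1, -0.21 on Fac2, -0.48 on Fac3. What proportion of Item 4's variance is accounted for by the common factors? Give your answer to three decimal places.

h² = 0.04² + (-0.21)² + (-0.48)² = 0.0016 + 0.0441 + 0.2304 = 0.2761

0.276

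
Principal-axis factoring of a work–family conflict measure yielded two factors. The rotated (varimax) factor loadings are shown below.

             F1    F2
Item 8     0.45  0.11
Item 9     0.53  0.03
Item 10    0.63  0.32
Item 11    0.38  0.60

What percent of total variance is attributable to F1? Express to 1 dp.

SS loadings for F1 = 0.45² + 0.53² + 0.63² + 0.38² = 1.0247
With 4 standardized items, total variance = 4. Proportion = 1.0247/4 = 0.2562 → 25.62%.

25.6%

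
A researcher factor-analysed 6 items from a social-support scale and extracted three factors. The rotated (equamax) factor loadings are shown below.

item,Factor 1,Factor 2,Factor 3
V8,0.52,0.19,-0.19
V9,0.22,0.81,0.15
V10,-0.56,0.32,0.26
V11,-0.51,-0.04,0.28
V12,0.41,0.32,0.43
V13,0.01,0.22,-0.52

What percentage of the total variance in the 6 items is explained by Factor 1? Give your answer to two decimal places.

17.68%

SS loadings for Factor 1 = 0.52² + 0.22² + (-0.56)² + (-0.51)² + 0.41² + 0.01² = 1.0607
With 6 standardized items, total variance = 6. Proportion = 1.0607/6 = 0.1768 → 17.68%.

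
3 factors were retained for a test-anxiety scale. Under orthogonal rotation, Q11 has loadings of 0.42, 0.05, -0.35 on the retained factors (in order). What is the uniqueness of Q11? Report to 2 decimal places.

h² = 0.42² + 0.05² + (-0.35)² = 0.1764 + 0.0025 + 0.1225 = 0.3014
Uniqueness u² = 1 − h² = 1 − 0.3014 = 0.6986

0.70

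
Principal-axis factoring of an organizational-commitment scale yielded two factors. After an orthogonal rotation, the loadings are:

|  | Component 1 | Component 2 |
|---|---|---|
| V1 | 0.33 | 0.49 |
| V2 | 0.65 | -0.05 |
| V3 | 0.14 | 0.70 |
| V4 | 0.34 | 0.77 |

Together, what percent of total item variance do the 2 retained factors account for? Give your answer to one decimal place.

49.8%

Communalities: 0.3490, 0.4250, 0.5096, 0.7085; Σh² = 1.9921.
Total variance with 4 standardized items is 4, so the solution explains 1.9921/4 = 0.4980 = 49.80%.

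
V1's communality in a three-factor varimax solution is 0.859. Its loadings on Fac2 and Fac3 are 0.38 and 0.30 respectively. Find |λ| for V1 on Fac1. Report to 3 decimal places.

Under orthogonal rotation h² = Σλ², so λ_Fac1² = h² − (0.2344) = 0.859 − 0.2344 = 0.6246.
|λ| = √0.6246 = 0.7903.

0.790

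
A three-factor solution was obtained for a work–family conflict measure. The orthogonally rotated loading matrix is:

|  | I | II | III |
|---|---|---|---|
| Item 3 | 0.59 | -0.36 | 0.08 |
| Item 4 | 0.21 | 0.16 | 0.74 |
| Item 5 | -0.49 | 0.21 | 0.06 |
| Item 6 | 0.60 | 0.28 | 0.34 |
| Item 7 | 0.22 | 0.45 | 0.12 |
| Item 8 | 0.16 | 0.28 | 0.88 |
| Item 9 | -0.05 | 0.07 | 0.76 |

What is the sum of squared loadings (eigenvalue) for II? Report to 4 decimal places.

0.5635

SS loadings for II = (-0.36)² + 0.16² + 0.21² + 0.28² + 0.45² + 0.28² + 0.07² = 0.1296 + 0.0256 + 0.0441 + 0.0784 + 0.2025 + 0.0784 + 0.0049 = 0.5635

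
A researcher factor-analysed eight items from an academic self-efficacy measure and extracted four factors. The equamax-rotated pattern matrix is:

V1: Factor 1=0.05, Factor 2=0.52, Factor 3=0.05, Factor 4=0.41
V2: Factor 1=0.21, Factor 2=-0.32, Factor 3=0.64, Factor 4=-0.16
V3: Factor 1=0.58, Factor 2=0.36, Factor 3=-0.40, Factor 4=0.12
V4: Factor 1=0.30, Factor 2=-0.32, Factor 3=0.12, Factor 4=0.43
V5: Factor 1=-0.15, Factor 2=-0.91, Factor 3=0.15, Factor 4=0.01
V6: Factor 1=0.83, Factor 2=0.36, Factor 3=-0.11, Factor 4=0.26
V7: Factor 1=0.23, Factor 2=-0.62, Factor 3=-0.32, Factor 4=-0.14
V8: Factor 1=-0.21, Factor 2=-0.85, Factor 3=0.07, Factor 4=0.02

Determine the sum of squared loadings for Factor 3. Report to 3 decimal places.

SS loadings for Factor 3 = 0.05² + 0.64² + (-0.40)² + 0.12² + 0.15² + (-0.11)² + (-0.32)² + 0.07² = 0.0025 + 0.4096 + 0.1600 + 0.0144 + 0.0225 + 0.0121 + 0.1024 + 0.0049 = 0.7284

0.728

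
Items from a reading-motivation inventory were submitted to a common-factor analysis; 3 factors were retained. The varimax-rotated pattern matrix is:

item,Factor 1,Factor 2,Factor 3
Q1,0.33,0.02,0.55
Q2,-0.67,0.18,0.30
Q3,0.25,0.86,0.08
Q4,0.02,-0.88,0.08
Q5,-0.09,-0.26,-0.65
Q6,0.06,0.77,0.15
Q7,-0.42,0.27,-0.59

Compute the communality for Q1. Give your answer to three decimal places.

h² = 0.33² + 0.02² + 0.55² = 0.1089 + 0.0004 + 0.3025 = 0.4118

0.412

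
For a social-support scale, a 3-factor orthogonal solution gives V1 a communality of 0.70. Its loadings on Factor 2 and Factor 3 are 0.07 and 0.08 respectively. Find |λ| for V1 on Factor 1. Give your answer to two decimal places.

Under orthogonal rotation h² = Σλ², so λ_Factor 1² = h² − (0.0113) = 0.70 − 0.0113 = 0.6887.
|λ| = √0.6887 = 0.8299.

0.83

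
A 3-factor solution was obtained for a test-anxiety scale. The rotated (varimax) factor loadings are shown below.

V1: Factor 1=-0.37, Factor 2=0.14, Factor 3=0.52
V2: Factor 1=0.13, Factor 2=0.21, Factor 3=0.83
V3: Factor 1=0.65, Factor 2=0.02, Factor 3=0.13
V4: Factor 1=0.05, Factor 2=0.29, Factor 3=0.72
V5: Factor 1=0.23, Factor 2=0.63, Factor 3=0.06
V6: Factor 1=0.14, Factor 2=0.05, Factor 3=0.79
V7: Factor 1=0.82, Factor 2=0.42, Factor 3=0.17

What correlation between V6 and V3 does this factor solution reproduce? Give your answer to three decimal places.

r̂ = Σ λ_i·λ_j across factors = (0.14)(0.65) + (0.05)(0.02) + (0.79)(0.13)
  = +0.0910 +0.0010 +0.1027 = 0.1947

0.195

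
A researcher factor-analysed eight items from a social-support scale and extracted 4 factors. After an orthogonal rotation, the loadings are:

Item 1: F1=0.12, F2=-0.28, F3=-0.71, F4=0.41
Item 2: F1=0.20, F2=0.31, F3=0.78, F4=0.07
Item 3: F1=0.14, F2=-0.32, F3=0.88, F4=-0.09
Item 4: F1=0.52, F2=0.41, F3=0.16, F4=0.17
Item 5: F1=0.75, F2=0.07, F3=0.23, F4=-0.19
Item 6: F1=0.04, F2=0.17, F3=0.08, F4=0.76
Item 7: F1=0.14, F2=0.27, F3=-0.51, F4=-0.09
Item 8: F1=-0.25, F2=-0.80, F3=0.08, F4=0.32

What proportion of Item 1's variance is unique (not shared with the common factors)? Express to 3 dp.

0.235

h² = 0.12² + (-0.28)² + (-0.71)² + 0.41² = 0.0144 + 0.0784 + 0.5041 + 0.1681 = 0.7650
Uniqueness u² = 1 − h² = 1 − 0.7650 = 0.2350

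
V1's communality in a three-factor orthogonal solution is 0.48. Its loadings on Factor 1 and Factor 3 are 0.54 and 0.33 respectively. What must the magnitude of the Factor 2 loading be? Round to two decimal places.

Under orthogonal rotation h² = Σλ², so λ_Factor 2² = h² − (0.4005) = 0.48 − 0.4005 = 0.0795.
|λ| = √0.0795 = 0.2820.

0.28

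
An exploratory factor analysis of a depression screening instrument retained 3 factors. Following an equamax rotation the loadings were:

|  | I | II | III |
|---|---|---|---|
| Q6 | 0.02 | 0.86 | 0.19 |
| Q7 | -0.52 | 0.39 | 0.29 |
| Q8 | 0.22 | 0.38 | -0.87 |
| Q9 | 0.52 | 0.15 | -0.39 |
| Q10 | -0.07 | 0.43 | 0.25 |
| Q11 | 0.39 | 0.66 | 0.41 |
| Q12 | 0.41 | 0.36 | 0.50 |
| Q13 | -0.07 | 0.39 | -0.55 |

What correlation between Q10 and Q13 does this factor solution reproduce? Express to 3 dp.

0.035

r̂ = Σ λ_i·λ_j across factors = (-0.07)(-0.07) + (0.43)(0.39) + (0.25)(-0.55)
  = +0.0049 +0.1677 -0.1375 = 0.0351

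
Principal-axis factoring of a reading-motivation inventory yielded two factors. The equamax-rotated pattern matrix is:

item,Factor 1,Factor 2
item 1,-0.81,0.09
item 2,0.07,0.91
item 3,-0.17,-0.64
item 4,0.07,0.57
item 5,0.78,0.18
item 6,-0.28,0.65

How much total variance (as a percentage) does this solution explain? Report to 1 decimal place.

56.8%

SS loadings by factor: 1.3816, 2.0256; total = 3.4072.
Total variance with 6 standardized items is 6, so the solution explains 3.4072/6 = 0.5679 = 56.79%.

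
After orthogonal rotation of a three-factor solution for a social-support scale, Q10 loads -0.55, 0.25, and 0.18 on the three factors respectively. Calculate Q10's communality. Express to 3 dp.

0.397

h² = (-0.55)² + 0.25² + 0.18² = 0.3025 + 0.0625 + 0.0324 = 0.3974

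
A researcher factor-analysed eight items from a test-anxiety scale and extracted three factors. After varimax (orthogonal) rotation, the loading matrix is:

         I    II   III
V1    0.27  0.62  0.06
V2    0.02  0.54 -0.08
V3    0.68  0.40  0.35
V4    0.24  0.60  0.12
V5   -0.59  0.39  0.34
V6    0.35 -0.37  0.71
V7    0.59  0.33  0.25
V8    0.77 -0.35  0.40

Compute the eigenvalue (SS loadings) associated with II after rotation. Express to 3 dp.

1.716

SS loadings for II = 0.62² + 0.54² + 0.40² + 0.60² + 0.39² + (-0.37)² + 0.33² + (-0.35)² = 0.3844 + 0.2916 + 0.1600 + 0.3600 + 0.1521 + 0.1369 + 0.1089 + 0.1225 = 1.7164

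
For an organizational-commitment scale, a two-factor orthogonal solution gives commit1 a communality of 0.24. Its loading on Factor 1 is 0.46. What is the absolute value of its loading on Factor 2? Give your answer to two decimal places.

Under orthogonal rotation h² = Σλ², so λ_Factor 2² = h² − (0.2116) = 0.24 − 0.2116 = 0.0284.
|λ| = √0.0284 = 0.1685.

0.17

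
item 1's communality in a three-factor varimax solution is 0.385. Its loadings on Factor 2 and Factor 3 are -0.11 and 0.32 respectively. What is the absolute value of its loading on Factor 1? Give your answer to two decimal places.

Under orthogonal rotation h² = Σλ², so λ_Factor 1² = h² − (0.1145) = 0.385 − 0.1145 = 0.2705.
|λ| = √0.2705 = 0.5201.

0.52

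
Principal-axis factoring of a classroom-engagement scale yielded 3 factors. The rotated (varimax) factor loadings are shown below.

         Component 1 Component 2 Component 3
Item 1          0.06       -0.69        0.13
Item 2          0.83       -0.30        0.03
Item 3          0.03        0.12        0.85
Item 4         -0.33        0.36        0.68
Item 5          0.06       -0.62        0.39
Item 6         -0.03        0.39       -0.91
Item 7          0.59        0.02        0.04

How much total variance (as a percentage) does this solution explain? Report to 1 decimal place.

65.5%

Communalities: 0.4966, 0.7798, 0.7378, 0.7009, 0.5401, 0.9811, 0.3501; Σh² = 4.5864.
Total variance with 7 standardized items is 7, so the solution explains 4.5864/7 = 0.6552 = 65.52%.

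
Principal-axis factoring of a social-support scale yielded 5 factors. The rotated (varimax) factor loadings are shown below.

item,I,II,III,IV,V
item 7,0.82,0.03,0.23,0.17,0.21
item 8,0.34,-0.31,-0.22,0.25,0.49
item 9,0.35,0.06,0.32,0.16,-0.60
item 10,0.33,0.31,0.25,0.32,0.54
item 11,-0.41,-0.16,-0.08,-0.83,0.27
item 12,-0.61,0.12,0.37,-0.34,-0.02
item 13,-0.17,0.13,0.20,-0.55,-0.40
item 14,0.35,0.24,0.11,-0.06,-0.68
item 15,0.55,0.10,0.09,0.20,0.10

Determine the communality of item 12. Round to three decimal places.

0.639

h² = (-0.61)² + 0.12² + 0.37² + (-0.34)² + (-0.02)² = 0.3721 + 0.0144 + 0.1369 + 0.1156 + 0.0004 = 0.6394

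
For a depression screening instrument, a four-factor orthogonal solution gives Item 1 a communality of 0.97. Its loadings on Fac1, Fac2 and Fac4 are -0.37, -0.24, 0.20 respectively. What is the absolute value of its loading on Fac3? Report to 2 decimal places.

0.86

Under orthogonal rotation h² = Σλ², so λ_Fac3² = h² − (0.2345) = 0.97 − 0.2345 = 0.7355.
|λ| = √0.7355 = 0.8576.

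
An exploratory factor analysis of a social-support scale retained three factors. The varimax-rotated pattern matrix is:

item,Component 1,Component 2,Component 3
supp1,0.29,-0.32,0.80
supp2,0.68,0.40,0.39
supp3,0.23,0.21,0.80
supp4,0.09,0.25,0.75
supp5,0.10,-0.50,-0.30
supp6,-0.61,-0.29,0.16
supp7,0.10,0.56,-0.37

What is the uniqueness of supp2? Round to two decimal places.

h² = 0.68² + 0.40² + 0.39² = 0.4624 + 0.1600 + 0.1521 = 0.7745
Uniqueness u² = 1 − h² = 1 − 0.7745 = 0.2255

0.23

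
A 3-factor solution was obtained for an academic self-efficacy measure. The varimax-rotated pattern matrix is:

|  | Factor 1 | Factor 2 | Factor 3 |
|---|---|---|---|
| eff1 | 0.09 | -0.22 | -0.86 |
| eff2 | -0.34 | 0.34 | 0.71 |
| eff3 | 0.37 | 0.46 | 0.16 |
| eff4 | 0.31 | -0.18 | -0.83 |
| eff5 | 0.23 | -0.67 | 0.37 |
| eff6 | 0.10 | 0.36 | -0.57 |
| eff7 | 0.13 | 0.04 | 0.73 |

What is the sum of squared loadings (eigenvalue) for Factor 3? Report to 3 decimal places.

2.953

SS loadings for Factor 3 = (-0.86)² + 0.71² + 0.16² + (-0.83)² + 0.37² + (-0.57)² + 0.73² = 0.7396 + 0.5041 + 0.0256 + 0.6889 + 0.1369 + 0.3249 + 0.5329 = 2.9529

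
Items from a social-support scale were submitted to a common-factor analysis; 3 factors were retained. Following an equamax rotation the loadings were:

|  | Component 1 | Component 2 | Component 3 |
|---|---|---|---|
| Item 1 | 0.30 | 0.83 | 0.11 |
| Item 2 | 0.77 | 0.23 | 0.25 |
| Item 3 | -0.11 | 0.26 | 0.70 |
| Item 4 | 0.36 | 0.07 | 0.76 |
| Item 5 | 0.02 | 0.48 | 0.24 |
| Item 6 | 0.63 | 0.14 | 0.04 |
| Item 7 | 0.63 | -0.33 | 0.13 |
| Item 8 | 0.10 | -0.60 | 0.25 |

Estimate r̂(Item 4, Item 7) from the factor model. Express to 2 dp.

r̂ = Σ λ_i·λ_j across factors = (0.36)(0.63) + (0.07)(-0.33) + (0.76)(0.13)
  = +0.2268 -0.0231 +0.0988 = 0.3025

0.30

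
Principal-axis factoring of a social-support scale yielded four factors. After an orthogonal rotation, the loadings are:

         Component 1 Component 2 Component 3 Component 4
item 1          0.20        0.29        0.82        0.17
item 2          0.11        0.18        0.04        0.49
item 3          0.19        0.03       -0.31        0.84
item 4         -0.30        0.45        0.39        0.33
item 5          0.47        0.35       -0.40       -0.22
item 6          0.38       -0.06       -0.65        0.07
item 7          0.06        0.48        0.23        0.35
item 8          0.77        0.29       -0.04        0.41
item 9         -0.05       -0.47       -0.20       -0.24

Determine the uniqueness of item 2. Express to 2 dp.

0.71

h² = 0.11² + 0.18² + 0.04² + 0.49² = 0.0121 + 0.0324 + 0.0016 + 0.2401 = 0.2862
Uniqueness u² = 1 − h² = 1 − 0.2862 = 0.7138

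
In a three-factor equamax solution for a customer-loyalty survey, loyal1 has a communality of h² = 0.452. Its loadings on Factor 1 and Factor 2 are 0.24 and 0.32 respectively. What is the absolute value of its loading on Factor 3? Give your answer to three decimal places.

0.540

Under orthogonal rotation h² = Σλ², so λ_Factor 3² = h² − (0.1600) = 0.452 − 0.1600 = 0.2920.
|λ| = √0.2920 = 0.5404.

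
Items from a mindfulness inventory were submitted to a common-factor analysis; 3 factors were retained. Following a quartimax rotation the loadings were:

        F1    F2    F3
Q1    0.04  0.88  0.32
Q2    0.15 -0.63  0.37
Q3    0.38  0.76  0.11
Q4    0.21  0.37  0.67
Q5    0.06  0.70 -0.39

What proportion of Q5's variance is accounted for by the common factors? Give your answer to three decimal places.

h² = 0.06² + 0.70² + (-0.39)² = 0.0036 + 0.4900 + 0.1521 = 0.6457

0.646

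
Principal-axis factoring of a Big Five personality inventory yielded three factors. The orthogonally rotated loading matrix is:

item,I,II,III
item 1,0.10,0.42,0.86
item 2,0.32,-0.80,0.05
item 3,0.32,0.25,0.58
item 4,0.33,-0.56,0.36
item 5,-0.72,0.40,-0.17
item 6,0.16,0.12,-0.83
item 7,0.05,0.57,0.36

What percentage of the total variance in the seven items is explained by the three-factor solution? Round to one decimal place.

66.0%

SS loadings by factor: 0.8702, 1.6918, 2.0555; total = 4.6175.
Total variance with 7 standardized items is 7, so the solution explains 4.6175/7 = 0.6596 = 65.96%.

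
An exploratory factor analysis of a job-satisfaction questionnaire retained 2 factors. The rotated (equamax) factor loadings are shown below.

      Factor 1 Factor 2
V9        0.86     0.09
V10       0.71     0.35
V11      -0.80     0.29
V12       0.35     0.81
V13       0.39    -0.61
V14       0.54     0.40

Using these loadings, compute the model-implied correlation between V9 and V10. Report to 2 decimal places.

0.64

r̂ = Σ λ_i·λ_j across factors = (0.86)(0.71) + (0.09)(0.35)
  = +0.6106 +0.0315 = 0.6421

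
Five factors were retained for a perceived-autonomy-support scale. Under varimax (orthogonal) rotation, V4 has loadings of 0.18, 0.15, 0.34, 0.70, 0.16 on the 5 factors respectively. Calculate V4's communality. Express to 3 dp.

0.686

h² = 0.18² + 0.15² + 0.34² + 0.70² + 0.16² = 0.0324 + 0.0225 + 0.1156 + 0.4900 + 0.0256 = 0.6861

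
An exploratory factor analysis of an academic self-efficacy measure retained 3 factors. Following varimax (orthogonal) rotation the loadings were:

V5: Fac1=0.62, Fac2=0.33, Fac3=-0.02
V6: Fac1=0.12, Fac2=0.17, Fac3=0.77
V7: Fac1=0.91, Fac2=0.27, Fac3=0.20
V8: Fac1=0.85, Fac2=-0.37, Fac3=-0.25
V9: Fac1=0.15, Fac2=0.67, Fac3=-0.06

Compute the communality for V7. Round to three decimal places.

0.941

h² = 0.91² + 0.27² + 0.20² = 0.8281 + 0.0729 + 0.0400 = 0.9410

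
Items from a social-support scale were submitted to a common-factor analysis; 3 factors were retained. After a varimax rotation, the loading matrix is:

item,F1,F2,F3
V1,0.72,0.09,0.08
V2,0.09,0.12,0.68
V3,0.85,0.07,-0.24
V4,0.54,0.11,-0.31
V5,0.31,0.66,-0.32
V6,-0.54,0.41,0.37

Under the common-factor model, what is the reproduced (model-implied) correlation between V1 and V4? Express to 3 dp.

r̂ = Σ λ_i·λ_j across factors = (0.72)(0.54) + (0.09)(0.11) + (0.08)(-0.31)
  = +0.3888 +0.0099 -0.0248 = 0.3739

0.374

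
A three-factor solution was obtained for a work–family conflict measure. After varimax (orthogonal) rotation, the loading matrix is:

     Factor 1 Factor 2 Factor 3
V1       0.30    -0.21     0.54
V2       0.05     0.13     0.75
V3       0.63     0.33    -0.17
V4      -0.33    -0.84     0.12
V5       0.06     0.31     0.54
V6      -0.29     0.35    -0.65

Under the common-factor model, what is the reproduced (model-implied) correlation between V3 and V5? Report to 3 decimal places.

r̂ = Σ λ_i·λ_j across factors = (0.63)(0.06) + (0.33)(0.31) + (-0.17)(0.54)
  = +0.0378 +0.1023 -0.0918 = 0.0483

0.048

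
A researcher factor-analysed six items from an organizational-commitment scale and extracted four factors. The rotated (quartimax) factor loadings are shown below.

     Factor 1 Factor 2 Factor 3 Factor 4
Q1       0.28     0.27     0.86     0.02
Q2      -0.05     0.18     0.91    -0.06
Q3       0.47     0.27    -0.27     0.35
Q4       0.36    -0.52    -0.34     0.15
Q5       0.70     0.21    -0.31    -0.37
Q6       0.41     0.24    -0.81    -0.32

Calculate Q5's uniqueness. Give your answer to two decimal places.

h² = 0.70² + 0.21² + (-0.31)² + (-0.37)² = 0.4900 + 0.0441 + 0.0961 + 0.1369 = 0.7671
Uniqueness u² = 1 − h² = 1 − 0.7671 = 0.2329

0.23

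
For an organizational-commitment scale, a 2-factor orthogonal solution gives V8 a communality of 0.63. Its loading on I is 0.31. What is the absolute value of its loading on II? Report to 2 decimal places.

0.73

Under orthogonal rotation h² = Σλ², so λ_II² = h² − (0.0961) = 0.63 − 0.0961 = 0.5339.
|λ| = √0.5339 = 0.7307.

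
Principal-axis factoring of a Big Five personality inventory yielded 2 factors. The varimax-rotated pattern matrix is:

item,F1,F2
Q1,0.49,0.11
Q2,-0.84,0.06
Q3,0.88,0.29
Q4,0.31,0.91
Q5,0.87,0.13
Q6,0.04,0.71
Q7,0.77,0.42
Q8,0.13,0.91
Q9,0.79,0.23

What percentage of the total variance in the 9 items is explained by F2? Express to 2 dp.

SS loadings for F2 = 0.11² + 0.06² + 0.29² + 0.91² + 0.13² + 0.71² + 0.42² + 0.91² + 0.23² = 2.5063
With 9 standardized items, total variance = 9. Proportion = 2.5063/9 = 0.2785 → 27.85%.

27.85%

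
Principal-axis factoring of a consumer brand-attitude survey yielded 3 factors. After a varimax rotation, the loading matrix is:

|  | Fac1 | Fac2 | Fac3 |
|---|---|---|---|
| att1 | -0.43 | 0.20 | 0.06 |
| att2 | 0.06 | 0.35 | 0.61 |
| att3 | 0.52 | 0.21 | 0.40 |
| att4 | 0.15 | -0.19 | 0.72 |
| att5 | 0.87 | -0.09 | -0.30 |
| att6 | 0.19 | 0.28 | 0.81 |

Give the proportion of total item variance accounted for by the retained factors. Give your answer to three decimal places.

SS loadings by factor: 1.2744, 0.3292, 1.8002; total = 3.4038.
Total variance with 6 standardized items is 6, so the solution explains 3.4038/6 = 0.5673.

0.567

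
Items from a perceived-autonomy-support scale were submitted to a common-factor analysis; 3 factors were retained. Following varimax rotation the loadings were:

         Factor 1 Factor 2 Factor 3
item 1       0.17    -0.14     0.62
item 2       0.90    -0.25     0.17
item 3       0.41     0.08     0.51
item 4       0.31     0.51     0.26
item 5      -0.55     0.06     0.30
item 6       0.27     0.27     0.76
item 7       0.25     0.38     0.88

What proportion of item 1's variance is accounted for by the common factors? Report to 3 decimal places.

0.433

h² = 0.17² + (-0.14)² + 0.62² = 0.0289 + 0.0196 + 0.3844 = 0.4329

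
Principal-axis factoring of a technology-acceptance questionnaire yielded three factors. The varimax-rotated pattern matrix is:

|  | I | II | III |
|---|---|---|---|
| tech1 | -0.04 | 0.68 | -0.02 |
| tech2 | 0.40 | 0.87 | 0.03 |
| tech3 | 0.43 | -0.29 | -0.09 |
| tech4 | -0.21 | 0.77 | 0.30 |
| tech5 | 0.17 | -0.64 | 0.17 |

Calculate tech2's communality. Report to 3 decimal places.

0.918

h² = 0.40² + 0.87² + 0.03² = 0.1600 + 0.7569 + 0.0009 = 0.9178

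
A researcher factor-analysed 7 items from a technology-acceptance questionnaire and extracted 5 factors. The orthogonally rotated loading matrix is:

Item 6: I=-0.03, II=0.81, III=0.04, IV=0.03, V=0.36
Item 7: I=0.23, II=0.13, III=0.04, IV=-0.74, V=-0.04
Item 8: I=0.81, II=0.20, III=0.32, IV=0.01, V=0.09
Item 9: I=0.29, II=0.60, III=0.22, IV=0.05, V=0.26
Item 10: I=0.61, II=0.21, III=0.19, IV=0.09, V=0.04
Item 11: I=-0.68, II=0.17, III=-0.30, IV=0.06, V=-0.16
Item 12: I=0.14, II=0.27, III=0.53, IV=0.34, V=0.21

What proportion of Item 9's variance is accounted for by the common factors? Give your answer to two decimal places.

h² = 0.29² + 0.60² + 0.22² + 0.05² + 0.26² = 0.0841 + 0.3600 + 0.0484 + 0.0025 + 0.0676 = 0.5626

0.56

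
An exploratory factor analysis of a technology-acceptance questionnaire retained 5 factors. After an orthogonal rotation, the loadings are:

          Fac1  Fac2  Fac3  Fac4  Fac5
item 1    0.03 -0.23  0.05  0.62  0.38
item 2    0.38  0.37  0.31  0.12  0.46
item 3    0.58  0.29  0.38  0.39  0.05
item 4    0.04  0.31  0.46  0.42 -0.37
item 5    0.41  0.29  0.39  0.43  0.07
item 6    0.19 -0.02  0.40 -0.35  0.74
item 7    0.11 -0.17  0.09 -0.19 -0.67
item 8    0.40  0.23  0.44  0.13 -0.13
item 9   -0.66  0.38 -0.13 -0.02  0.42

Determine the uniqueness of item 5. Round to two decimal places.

0.41

h² = 0.41² + 0.29² + 0.39² + 0.43² + 0.07² = 0.1681 + 0.0841 + 0.1521 + 0.1849 + 0.0049 = 0.5941
Uniqueness u² = 1 − h² = 1 − 0.5941 = 0.4059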